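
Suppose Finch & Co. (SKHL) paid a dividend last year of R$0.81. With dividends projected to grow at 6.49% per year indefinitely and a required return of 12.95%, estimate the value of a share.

Gordon growth model: P₀ = D₁/(r − g). D₁ = 0.81 × (1 + 0.0649) = 0.8626.
P₀ = 0.8626 / (0.1295 − 0.0649) = 0.8626 / 0.0646 = 13.3525

R$13.35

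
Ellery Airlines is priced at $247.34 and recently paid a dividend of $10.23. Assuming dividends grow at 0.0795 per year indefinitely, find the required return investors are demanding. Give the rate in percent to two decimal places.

12.41%

Rearranging the constant-growth DDM: r = D₁/P₀ + g.
D₁ = 10.23 × (1 + 0.0795) = 11.0433.
r = 11.0433 / 247.34 + 0.0795 = 0.04465 + 0.0795 = 0.12415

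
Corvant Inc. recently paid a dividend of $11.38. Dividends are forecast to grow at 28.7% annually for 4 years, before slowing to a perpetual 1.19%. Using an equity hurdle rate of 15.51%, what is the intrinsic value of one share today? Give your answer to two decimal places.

$184.01

Two-stage DDM. Project D₁…D_4 at 0.287, terminal growth 0.0119, discount at r = 0.1551.
D_1 = 14.6461
D_2 = 18.8495
D_3 = 24.2593
D_4 = 31.2217
Terminal value at t=4: TV = D_5/(r−g) = 31.5932/(0.1551−0.0119) = 220.6231
P₀ = 14.6461/(1+0.1551)^1 + 18.8495/(1+0.1551)^2 + 24.2593/(1+0.1551)^3 + 31.2217/(1+0.1551)^4 + 220.6231/(1+0.1551)^4 = 184.0142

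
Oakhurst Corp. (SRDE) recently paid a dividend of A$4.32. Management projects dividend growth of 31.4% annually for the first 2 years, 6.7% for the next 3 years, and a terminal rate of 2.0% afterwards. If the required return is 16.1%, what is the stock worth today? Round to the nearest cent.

A$55.55

Three-stage DDM. Project D₁…D_5; terminal Gordon value at t=5 with g = 0.02; discount at r = 0.161.
D_1 = 5.6765
D_2 = 7.4589
D_3 = 7.9586
D_4 = 8.4919
D_5 = 9.0608
TV_5 = 9.2420/(0.161−0.02) = 65.5464
P₀ = Σ Dₜ/(1+r)ᵗ + TV_5/(1+r)^5 = 55.5511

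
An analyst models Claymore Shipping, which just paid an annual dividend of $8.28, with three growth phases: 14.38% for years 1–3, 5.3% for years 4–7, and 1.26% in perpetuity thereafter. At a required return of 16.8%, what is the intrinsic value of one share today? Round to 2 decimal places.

$81.46

Three-stage DDM. Project D₁…D_7; terminal Gordon value at t=7 with g = 0.0126; discount at r = 0.168.
D_1 = 9.4707
D_2 = 10.8325
D_3 = 12.3903
D_4 = 13.0469
D_5 = 13.7384
D_6 = 14.4666
D_7 = 15.2333
TV_7 = 15.4252/(0.168−0.0126) = 99.2615
P₀ = Σ Dₜ/(1+r)ᵗ + TV_7/(1+r)^7 = 81.4618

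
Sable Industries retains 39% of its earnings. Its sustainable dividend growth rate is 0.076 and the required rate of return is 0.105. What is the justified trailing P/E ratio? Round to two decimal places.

22.63

Payout ratio b = 1 − 0.39 = 0.61.
Justified trailing P/E = b(1+g)/(r−g) = 0.61×(1+0.076)/(0.105−0.076) = 22.6331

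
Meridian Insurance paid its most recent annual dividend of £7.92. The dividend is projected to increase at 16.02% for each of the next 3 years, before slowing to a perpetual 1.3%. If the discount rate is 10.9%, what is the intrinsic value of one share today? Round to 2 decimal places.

£121.71

Two-stage DDM. Project D₁…D_3 at 0.1602, terminal growth 0.013, discount at r = 0.109.
D_1 = 9.1888
D_2 = 10.6608
D_3 = 12.3687
Terminal value at t=3: TV = D_4/(r−g) = 12.5295/(0.109−0.013) = 130.5155
P₀ = 9.1888/(1+0.109)^1 + 10.6608/(1+0.109)^2 + 12.3687/(1+0.109)^3 + 130.5155/(1+0.109)^3 = 121.7124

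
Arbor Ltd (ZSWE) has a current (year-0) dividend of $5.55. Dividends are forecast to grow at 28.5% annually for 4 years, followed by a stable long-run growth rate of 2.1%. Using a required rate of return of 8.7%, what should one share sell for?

Two-stage DDM. Project D₁…D_4 at 0.285, terminal growth 0.021, discount at r = 0.087.
D_1 = 7.1317
D_2 = 9.1643
D_3 = 11.7761
D_4 = 15.1323
Terminal value at t=4: TV = D_5/(r−g) = 15.4501/(0.087−0.021) = 234.0924
P₀ = 7.1317/(1+0.087)^1 + 9.1643/(1+0.087)^2 + 11.7761/(1+0.087)^3 + 15.1323/(1+0.087)^4 + 234.0924/(1+0.087)^4 = 202.0001

$202.00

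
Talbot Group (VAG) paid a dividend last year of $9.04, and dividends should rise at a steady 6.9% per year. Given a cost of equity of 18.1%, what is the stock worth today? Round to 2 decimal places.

$86.28

Gordon growth model: P₀ = D₁/(r − g). D₁ = 9.04 × (1 + 0.069) = 9.6638.
P₀ = 9.6638 / (0.181 − 0.069) = 9.6638 / 0.112 = 86.2836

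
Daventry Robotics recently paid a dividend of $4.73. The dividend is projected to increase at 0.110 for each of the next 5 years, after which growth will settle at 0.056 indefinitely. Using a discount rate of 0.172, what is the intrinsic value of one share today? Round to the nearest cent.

$52.96

Two-stage DDM. Project D₁…D_5 at 0.11, terminal growth 0.056, discount at r = 0.172.
D_1 = 5.2503
D_2 = 5.8278
D_3 = 6.4689
D_4 = 7.1805
D_5 = 7.9703
Terminal value at t=5: TV = D_6/(r−g) = 8.4167/(0.172−0.056) = 72.5574
P₀ = 5.2503/(1+0.172)^1 + 5.8278/(1+0.172)^2 + 6.4689/(1+0.172)^3 + 7.1805/(1+0.172)^4 + 7.9703/(1+0.172)^5 + 72.5574/(1+0.172)^5 = 52.9640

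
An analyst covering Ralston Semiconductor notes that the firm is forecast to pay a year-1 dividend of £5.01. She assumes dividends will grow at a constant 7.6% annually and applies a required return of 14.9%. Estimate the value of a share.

Gordon growth model: P₀ = D₁/(r − g), with D₁ = 5.01 given directly.
P₀ = 5.0100 / (0.149 − 0.076) = 5.0100 / 0.073 = 68.6301

£68.63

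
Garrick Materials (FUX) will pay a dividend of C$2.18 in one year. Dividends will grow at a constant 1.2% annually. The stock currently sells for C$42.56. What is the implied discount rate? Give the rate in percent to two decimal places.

6.32%

Rearranging the constant-growth DDM: r = D₁/P₀ + g.
r = 2.1800 / 42.56 + 0.012 = 0.05122 + 0.012 = 0.06322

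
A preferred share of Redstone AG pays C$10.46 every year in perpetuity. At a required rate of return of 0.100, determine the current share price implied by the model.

Zero-growth DDM (perpetuity): P₀ = D/r = 10.46 / 0.1 = 104.6000

C$104.60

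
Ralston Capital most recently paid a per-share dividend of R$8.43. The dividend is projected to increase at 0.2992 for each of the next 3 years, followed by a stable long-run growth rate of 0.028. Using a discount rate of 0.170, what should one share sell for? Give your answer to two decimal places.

R$114.86

Two-stage DDM. Project D₁…D_3 at 0.2992, terminal growth 0.028, discount at r = 0.17.
D_1 = 10.9523
D_2 = 14.2292
D_3 = 18.4865
Terminal value at t=3: TV = D_4/(r−g) = 19.0042/(0.17−0.028) = 133.8321
P₀ = 10.9523/(1+0.17)^1 + 14.2292/(1+0.17)^2 + 18.4865/(1+0.17)^3 + 133.8321/(1+0.17)^3 = 114.8588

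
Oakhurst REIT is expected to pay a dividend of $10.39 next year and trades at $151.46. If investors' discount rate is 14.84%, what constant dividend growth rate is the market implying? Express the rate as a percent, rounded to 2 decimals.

7.98%

From P₀ = D₁/(r − g), the implied growth is g = r − D₁/P₀.
g = 0.1484 − 10.39/151.46 = 0.1484 − 0.06860 = 0.07980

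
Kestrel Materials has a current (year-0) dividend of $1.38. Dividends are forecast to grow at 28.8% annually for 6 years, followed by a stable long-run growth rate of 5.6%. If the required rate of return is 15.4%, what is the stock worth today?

Two-stage DDM. Project D₁…D_6 at 0.288, terminal growth 0.056, discount at r = 0.154.
D_1 = 1.7774
D_2 = 2.2893
D_3 = 2.9487
D_4 = 3.7979
D_5 = 4.8917
D_6 = 6.3005
Terminal value at t=6: TV = D_7/(r−g) = 6.6533/(0.154−0.056) = 67.8910
P₀ = 1.7774/(1+0.154)^1 + 2.2893/(1+0.154)^2 + 2.9487/(1+0.154)^3 + 3.7979/(1+0.154)^4 + 4.8917/(1+0.154)^5 + 6.3005/(1+0.154)^6 + 67.8910/(1+0.154)^6 = 41.1234

$41.12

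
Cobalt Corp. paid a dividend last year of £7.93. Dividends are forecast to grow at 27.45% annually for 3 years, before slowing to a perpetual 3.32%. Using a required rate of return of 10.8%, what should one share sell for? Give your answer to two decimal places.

£198.39

Two-stage DDM. Project D₁…D_3 at 0.2745, terminal growth 0.0332, discount at r = 0.108.
D_1 = 10.1068
D_2 = 12.8811
D_3 = 16.4170
Terminal value at t=3: TV = D_4/(r−g) = 16.9620/(0.108−0.0332) = 226.7647
P₀ = 10.1068/(1+0.108)^1 + 12.8811/(1+0.108)^2 + 16.4170/(1+0.108)^3 + 226.7647/(1+0.108)^3 = 198.3910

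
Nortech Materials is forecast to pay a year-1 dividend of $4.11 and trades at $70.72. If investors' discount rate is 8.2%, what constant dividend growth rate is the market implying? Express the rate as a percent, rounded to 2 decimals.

From P₀ = D₁/(r − g), the implied growth is g = r − D₁/P₀.
g = 0.082 − 4.11/70.72 = 0.082 − 0.05812 = 0.02388

2.39%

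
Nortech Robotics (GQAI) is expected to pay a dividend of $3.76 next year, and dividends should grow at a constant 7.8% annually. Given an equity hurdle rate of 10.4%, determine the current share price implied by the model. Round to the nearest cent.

Gordon growth model: P₀ = D₁/(r − g), with D₁ = 3.76 given directly.
P₀ = 3.7600 / (0.104 − 0.078) = 3.7600 / 0.026 = 144.6154

$144.62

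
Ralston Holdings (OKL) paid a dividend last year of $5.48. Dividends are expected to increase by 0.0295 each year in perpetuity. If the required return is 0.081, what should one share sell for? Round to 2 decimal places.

$109.55

Gordon growth model: P₀ = D₁/(r − g). D₁ = 5.48 × (1 + 0.0295) = 5.6417.
P₀ = 5.6417 / (0.081 − 0.0295) = 5.6417 / 0.0515 = 109.5468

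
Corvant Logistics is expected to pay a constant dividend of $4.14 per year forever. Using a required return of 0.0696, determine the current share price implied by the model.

$59.48

Zero-growth DDM (perpetuity): P₀ = D/r = 4.14 / 0.0696 = 59.4828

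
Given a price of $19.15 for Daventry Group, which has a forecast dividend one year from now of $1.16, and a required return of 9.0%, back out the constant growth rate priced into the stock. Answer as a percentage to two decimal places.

2.94%

From P₀ = D₁/(r − g), the implied growth is g = r − D₁/P₀.
g = 0.09 − 1.16/19.15 = 0.09 − 0.06057 = 0.02943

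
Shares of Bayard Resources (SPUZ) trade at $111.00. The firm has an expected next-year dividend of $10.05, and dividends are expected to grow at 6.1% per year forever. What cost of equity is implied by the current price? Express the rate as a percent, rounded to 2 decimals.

Rearranging the constant-growth DDM: r = D₁/P₀ + g.
r = 10.0500 / 111.00 + 0.061 = 0.09054 + 0.061 = 0.15154

15.15%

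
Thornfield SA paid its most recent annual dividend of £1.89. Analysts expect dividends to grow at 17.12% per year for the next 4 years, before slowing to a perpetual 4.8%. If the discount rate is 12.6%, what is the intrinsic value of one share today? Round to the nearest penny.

Two-stage DDM. Project D₁…D_4 at 0.1712, terminal growth 0.048, discount at r = 0.126.
D_1 = 2.2136
D_2 = 2.5925
D_3 = 3.0364
D_4 = 3.5562
Terminal value at t=4: TV = D_5/(r−g) = 3.7269/(0.126−0.048) = 47.7807
P₀ = 2.2136/(1+0.126)^1 + 2.5925/(1+0.126)^2 + 3.0364/(1+0.126)^3 + 3.5562/(1+0.126)^4 + 47.7807/(1+0.126)^4 = 38.0732

£38.07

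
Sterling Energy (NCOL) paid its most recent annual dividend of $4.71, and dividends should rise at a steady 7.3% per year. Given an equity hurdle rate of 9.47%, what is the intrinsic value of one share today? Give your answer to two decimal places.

$232.90

Gordon growth model: P₀ = D₁/(r − g). D₁ = 4.71 × (1 + 0.073) = 5.0538.
P₀ = 5.0538 / (0.0947 − 0.073) = 5.0538 / 0.0217 = 232.8954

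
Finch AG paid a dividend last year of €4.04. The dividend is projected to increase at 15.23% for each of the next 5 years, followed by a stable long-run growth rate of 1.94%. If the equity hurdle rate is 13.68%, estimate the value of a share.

Two-stage DDM. Project D₁…D_5 at 0.1523, terminal growth 0.0194, discount at r = 0.1368.
D_1 = 4.6553
D_2 = 5.3643
D_3 = 6.1813
D_4 = 7.1227
D_5 = 8.2075
Terminal value at t=5: TV = D_6/(r−g) = 8.3667/(0.1368−0.0194) = 71.2665
P₀ = 4.6553/(1+0.1368)^1 + 5.3643/(1+0.1368)^2 + 6.1813/(1+0.1368)^3 + 7.1227/(1+0.1368)^4 + 8.2075/(1+0.1368)^5 + 71.2665/(1+0.1368)^5 = 58.5789

€58.58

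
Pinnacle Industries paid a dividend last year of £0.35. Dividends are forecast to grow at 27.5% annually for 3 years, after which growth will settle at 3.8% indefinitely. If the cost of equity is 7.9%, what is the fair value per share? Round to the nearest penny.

Two-stage DDM. Project D₁…D_3 at 0.275, terminal growth 0.038, discount at r = 0.079.
D_1 = 0.4462
D_2 = 0.5690
D_3 = 0.7254
Terminal value at t=3: TV = D_4/(r−g) = 0.7530/(0.079−0.038) = 18.3659
P₀ = 0.4462/(1+0.079)^1 + 0.5690/(1+0.079)^2 + 0.7254/(1+0.079)^3 + 18.3659/(1+0.079)^3 = 16.0998

£16.10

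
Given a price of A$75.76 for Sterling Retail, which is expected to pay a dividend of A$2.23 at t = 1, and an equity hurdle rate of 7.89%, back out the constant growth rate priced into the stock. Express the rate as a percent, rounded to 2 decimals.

From P₀ = D₁/(r − g), the implied growth is g = r − D₁/P₀.
g = 0.0789 − 2.23/75.76 = 0.0789 − 0.02944 = 0.04946

4.95%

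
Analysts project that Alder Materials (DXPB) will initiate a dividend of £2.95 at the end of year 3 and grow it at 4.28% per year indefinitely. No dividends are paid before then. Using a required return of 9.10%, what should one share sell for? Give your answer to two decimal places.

£51.42

Deferred-dividend DDM. At t=2 the remaining stream is a growing perpetuity with first payment D_3 = 2.95.
V_2 = D_3/(r−g) = 2.95/(0.091−0.0428) = 61.2033
P₀ = V_2/(1+r)^2 = 61.2033/(1+0.091)^2 = 51.4192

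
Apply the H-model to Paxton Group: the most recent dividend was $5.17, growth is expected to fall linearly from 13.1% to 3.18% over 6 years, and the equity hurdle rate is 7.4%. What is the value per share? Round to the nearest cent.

H-model: P₀ = D₀[(1+g_L) + H(g_S−g_L)]/(r−g_L), with H = 6/2 = 3.
P₀ = 5.17 × [(1+0.0318) + 3×(0.131−0.0318)] / (0.074−0.0318)
   = 5.17 × 1.3294 / 0.0422 = 162.8673

$162.87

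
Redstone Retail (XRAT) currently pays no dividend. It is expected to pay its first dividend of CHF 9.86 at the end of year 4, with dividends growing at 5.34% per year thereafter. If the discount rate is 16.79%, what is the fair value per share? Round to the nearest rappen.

Deferred-dividend DDM. At t=3 the remaining stream is a growing perpetuity with first payment D_4 = 9.86.
V_3 = D_4/(r−g) = 9.86/(0.1679−0.0534) = 86.1135
P₀ = V_3/(1+r)^3 = 86.1135/(1+0.1679)^3 = 54.0573

CHF 54.06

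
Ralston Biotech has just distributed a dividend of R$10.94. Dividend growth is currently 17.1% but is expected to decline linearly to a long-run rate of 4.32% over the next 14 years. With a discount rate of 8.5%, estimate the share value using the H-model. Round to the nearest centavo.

R$507.17

H-model: P₀ = D₀[(1+g_L) + H(g_S−g_L)]/(r−g_L), with H = 14/2 = 7.
P₀ = 10.94 × [(1+0.0432) + 7×(0.171−0.0432)] / (0.085−0.0432)
   = 10.94 × 1.9378 / 0.0418 = 507.1658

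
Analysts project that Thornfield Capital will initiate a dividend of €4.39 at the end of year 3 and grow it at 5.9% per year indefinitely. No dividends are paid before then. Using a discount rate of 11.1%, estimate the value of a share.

Deferred-dividend DDM. At t=2 the remaining stream is a growing perpetuity with first payment D_3 = 4.39.
V_2 = D_3/(r−g) = 4.39/(0.111−0.059) = 84.4231
P₀ = V_2/(1+r)^2 = 84.4231/(1+0.111)^2 = 68.3964

€68.40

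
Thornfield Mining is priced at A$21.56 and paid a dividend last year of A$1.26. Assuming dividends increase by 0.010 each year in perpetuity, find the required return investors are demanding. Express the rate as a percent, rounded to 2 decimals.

Rearranging the constant-growth DDM: r = D₁/P₀ + g.
D₁ = 1.26 × (1 + 0.01) = 1.2726.
r = 1.2726 / 21.56 + 0.01 = 0.05903 + 0.01 = 0.06903

6.90%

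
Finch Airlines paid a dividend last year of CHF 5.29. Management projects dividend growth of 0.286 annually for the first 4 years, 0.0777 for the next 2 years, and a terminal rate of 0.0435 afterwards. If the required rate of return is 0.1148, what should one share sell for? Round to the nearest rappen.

Three-stage DDM. Project D₁…D_6; terminal Gordon value at t=6 with g = 0.0435; discount at r = 0.1148.
D_1 = 6.8029
D_2 = 8.7486
D_3 = 11.2507
D_4 = 14.4684
D_5 = 15.5926
D_6 = 16.8041
TV_6 = 17.5351/(0.1148−0.0435) = 245.9338
P₀ = Σ Dₜ/(1+r)ᵗ + TV_6/(1+r)^6 = 176.5664

CHF 176.57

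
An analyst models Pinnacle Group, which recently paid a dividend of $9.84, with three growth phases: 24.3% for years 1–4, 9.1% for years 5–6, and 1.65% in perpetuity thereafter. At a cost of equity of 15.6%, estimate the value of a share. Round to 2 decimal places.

Three-stage DDM. Project D₁…D_6; terminal Gordon value at t=6 with g = 0.0165; discount at r = 0.156.
D_1 = 12.2311
D_2 = 15.2033
D_3 = 18.8977
D_4 = 23.4898
D_5 = 25.6274
D_6 = 27.9595
TV_6 = 28.4208/(0.156−0.0165) = 203.7334
P₀ = Σ Dₜ/(1+r)ᵗ + TV_6/(1+r)^6 = 156.8463

$156.85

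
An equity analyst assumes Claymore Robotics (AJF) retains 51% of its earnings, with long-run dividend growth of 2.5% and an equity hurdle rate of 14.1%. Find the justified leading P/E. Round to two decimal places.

4.22

Payout ratio b = 1 − 0.51 = 0.49.
Justified leading P/E = b/(r−g) = 0.49/(0.141−0.025) = 4.2241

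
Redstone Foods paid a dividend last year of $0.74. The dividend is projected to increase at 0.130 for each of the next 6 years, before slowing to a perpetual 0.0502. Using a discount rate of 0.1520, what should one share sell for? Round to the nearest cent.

Two-stage DDM. Project D₁…D_6 at 0.13, terminal growth 0.0502, discount at r = 0.152.
D_1 = 0.8362
D_2 = 0.9449
D_3 = 1.0677
D_4 = 1.2066
D_5 = 1.3634
D_6 = 1.5406
Terminal value at t=6: TV = D_7/(r−g) = 1.6180/(0.152−0.0502) = 15.8938
P₀ = 0.8362/(1+0.152)^1 + 0.9449/(1+0.152)^2 + 1.0677/(1+0.152)^3 + 1.2066/(1+0.152)^4 + 1.3634/(1+0.152)^5 + 1.5406/(1+0.152)^6 + 15.8938/(1+0.152)^6 = 10.9525

$10.95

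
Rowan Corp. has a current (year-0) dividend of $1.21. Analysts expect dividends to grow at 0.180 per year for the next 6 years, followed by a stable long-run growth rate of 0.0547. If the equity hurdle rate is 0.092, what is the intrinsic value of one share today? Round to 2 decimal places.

Two-stage DDM. Project D₁…D_6 at 0.18, terminal growth 0.0547, discount at r = 0.092.
D_1 = 1.4278
D_2 = 1.6848
D_3 = 1.9881
D_4 = 2.3459
D_5 = 2.7682
D_6 = 3.2665
Terminal value at t=6: TV = D_7/(r−g) = 3.4451/(0.092−0.0547) = 92.3629
P₀ = 1.4278/(1+0.092)^1 + 1.6848/(1+0.092)^2 + 1.9881/(1+0.092)^3 + 2.3459/(1+0.092)^4 + 2.7682/(1+0.092)^5 + 3.2665/(1+0.092)^6 + 92.3629/(1+0.092)^6 = 64.0765

$64.08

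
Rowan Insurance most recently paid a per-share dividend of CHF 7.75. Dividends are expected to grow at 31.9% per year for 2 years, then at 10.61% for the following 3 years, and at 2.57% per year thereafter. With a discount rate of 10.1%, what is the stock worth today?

Three-stage DDM. Project D₁…D_5; terminal Gordon value at t=5 with g = 0.0257; discount at r = 0.101.
D_1 = 10.2222
D_2 = 13.4831
D_3 = 14.9137
D_4 = 16.4961
D_5 = 18.2463
TV_5 = 18.7152/(0.101−0.0257) = 248.5420
P₀ = Σ Dₜ/(1+r)ᵗ + TV_5/(1+r)^5 = 207.7115

CHF 207.71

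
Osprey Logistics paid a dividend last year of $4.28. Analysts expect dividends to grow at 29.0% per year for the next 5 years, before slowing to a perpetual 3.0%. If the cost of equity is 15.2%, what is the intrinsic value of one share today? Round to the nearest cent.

$94.06

Two-stage DDM. Project D₁…D_5 at 0.29, terminal growth 0.03, discount at r = 0.152.
D_1 = 5.5212
D_2 = 7.1223
D_3 = 9.1878
D_4 = 11.8523
D_5 = 15.2895
Terminal value at t=5: TV = D_6/(r−g) = 15.7482/(0.152−0.03) = 129.0832
P₀ = 5.5212/(1+0.152)^1 + 7.1223/(1+0.152)^2 + 9.1878/(1+0.152)^3 + 11.8523/(1+0.152)^4 + 15.2895/(1+0.152)^5 + 129.0832/(1+0.152)^5 = 94.0567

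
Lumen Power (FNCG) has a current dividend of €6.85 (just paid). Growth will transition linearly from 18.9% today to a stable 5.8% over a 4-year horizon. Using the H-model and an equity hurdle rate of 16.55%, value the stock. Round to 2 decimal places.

€84.11

H-model: P₀ = D₀[(1+g_L) + H(g_S−g_L)]/(r−g_L), with H = 4/2 = 2.
P₀ = 6.85 × [(1+0.058) + 2×(0.189−0.058)] / (0.1655−0.058)
   = 6.85 × 1.3200 / 0.1075 = 84.1116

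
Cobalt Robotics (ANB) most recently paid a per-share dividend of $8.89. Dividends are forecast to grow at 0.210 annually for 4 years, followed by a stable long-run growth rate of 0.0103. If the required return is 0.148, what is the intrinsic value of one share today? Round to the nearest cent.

Two-stage DDM. Project D₁…D_4 at 0.21, terminal growth 0.0103, discount at r = 0.148.
D_1 = 10.7569
D_2 = 13.0158
D_3 = 15.7492
D_4 = 19.0565
Terminal value at t=4: TV = D_5/(r−g) = 19.2528/(0.148−0.0103) = 139.8169
P₀ = 10.7569/(1+0.148)^1 + 13.0158/(1+0.148)^2 + 15.7492/(1+0.148)^3 + 19.0565/(1+0.148)^4 + 139.8169/(1+0.148)^4 = 121.1269

$121.13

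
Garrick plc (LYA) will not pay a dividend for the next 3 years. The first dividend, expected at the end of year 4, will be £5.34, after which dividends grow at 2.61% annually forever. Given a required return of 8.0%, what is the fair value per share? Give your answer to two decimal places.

Deferred-dividend DDM. At t=3 the remaining stream is a growing perpetuity with first payment D_4 = 5.34.
V_3 = D_4/(r−g) = 5.34/(0.08−0.0261) = 99.0724
P₀ = V_3/(1+r)^3 = 99.0724/(1+0.08)^3 = 78.6468

£78.65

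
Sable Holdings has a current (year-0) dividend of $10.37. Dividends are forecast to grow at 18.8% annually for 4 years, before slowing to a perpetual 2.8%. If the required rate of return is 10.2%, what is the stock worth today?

Two-stage DDM. Project D₁…D_4 at 0.188, terminal growth 0.028, discount at r = 0.102.
D_1 = 12.3196
D_2 = 14.6356
D_3 = 17.3871
D_4 = 20.6559
Terminal value at t=4: TV = D_5/(r−g) = 21.2343/(0.102−0.028) = 286.9498
P₀ = 12.3196/(1+0.102)^1 + 14.6356/(1+0.102)^2 + 17.3871/(1+0.102)^3 + 20.6559/(1+0.102)^4 + 286.9498/(1+0.102)^4 = 244.8010

$244.80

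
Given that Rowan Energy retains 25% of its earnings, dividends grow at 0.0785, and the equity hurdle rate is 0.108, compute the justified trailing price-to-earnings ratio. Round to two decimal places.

Payout ratio b = 1 − 0.25 = 0.75.
Justified trailing P/E = b(1+g)/(r−g) = 0.75×(1+0.0785)/(0.108−0.0785) = 27.4195

27.42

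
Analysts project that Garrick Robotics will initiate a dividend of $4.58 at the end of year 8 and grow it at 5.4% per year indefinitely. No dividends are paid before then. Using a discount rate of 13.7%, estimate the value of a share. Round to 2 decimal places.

Deferred-dividend DDM. At t=7 the remaining stream is a growing perpetuity with first payment D_8 = 4.58.
V_7 = D_8/(r−g) = 4.58/(0.137−0.054) = 55.1807
P₀ = V_7/(1+r)^7 = 55.1807/(1+0.137)^7 = 22.4628

$22.46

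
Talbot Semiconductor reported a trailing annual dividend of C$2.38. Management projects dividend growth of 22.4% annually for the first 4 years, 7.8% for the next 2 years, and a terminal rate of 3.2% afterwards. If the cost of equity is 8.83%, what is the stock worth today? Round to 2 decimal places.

Three-stage DDM. Project D₁…D_6; terminal Gordon value at t=6 with g = 0.032; discount at r = 0.0883.
D_1 = 2.9131
D_2 = 3.5657
D_3 = 4.3644
D_4 = 5.3420
D_5 = 5.7587
D_6 = 6.2078
TV_6 = 6.4065/(0.0883−0.032) = 113.7919
P₀ = Σ Dₜ/(1+r)ᵗ + TV_6/(1+r)^6 = 88.8785

C$88.88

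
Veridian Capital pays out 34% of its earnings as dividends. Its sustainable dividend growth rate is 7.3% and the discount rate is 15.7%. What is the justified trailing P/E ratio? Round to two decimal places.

4.34

Justified trailing P/E = b(1+g)/(r−g) = 0.34×(1+0.073)/(0.157−0.073) = 4.3431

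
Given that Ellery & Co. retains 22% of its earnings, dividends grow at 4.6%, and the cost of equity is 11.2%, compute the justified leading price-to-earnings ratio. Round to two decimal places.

Payout ratio b = 1 − 0.22 = 0.78.
Justified leading P/E = b/(r−g) = 0.78/(0.112−0.046) = 11.8182

11.82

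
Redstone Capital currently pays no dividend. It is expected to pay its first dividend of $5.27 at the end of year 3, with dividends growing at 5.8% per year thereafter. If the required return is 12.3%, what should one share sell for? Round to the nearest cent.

Deferred-dividend DDM. At t=2 the remaining stream is a growing perpetuity with first payment D_3 = 5.27.
V_2 = D_3/(r−g) = 5.27/(0.123−0.058) = 81.0769
P₀ = V_2/(1+r)^2 = 81.0769/(1+0.123)^2 = 64.2892

$64.29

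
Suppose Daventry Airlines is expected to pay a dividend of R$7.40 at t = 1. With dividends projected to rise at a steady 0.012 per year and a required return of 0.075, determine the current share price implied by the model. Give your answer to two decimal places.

R$117.46

Gordon growth model: P₀ = D₁/(r − g), with D₁ = 7.40 given directly.
P₀ = 7.4000 / (0.075 − 0.012) = 7.4000 / 0.063 = 117.4603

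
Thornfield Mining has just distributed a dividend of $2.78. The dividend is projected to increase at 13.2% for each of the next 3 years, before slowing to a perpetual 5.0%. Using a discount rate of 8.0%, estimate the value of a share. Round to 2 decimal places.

$121.21

Two-stage DDM. Project D₁…D_3 at 0.132, terminal growth 0.05, discount at r = 0.08.
D_1 = 3.1470
D_2 = 3.5624
D_3 = 4.0326
Terminal value at t=3: TV = D_4/(r−g) = 4.2342/(0.08−0.05) = 141.1407
P₀ = 3.1470/(1+0.08)^1 + 3.5624/(1+0.08)^2 + 4.0326/(1+0.08)^3 + 141.1407/(1+0.08)^3 = 121.2112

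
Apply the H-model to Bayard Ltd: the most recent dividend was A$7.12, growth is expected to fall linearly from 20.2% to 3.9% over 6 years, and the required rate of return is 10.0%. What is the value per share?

H-model: P₀ = D₀[(1+g_L) + H(g_S−g_L)]/(r−g_L), with H = 6/2 = 3.
P₀ = 7.12 × [(1+0.039) + 3×(0.202−0.039)] / (0.1−0.039)
   = 7.12 × 1.5280 / 0.061 = 178.3502

A$178.35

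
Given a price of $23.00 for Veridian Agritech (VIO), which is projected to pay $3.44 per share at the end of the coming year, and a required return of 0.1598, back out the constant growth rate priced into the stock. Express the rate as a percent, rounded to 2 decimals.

1.02%

From P₀ = D₁/(r − g), the implied growth is g = r − D₁/P₀.
g = 0.1598 − 3.44/23.00 = 0.1598 − 0.14957 = 0.01023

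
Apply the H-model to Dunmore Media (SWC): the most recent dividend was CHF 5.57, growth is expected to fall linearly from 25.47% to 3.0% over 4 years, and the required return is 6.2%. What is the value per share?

CHF 257.51

H-model: P₀ = D₀[(1+g_L) + H(g_S−g_L)]/(r−g_L), with H = 4/2 = 2.
P₀ = 5.57 × [(1+0.03) + 2×(0.2547−0.03)] / (0.062−0.03)
   = 5.57 × 1.4794 / 0.032 = 257.5081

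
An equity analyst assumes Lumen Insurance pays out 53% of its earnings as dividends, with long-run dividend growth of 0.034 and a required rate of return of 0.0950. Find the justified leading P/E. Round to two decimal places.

Justified leading P/E = b/(r−g) = 0.53/(0.095−0.034) = 8.6885

8.69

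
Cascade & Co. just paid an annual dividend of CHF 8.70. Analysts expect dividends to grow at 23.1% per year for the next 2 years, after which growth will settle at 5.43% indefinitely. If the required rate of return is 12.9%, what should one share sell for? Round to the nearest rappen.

CHF 165.81

Two-stage DDM. Project D₁…D_2 at 0.231, terminal growth 0.0543, discount at r = 0.129.
D_1 = 10.7097
D_2 = 13.1836
Terminal value at t=2: TV = D_3/(r−g) = 13.8995/(0.129−0.0543) = 186.0711
P₀ = 10.7097/(1+0.129)^1 + 13.1836/(1+0.129)^2 + 186.0711/(1+0.129)^2 = 165.8083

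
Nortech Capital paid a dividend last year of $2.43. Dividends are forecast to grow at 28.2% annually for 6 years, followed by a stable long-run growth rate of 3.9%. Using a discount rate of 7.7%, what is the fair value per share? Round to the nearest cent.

$217.04

Two-stage DDM. Project D₁…D_6 at 0.282, terminal growth 0.039, discount at r = 0.077.
D_1 = 3.1153
D_2 = 3.9938
D_3 = 5.1200
D_4 = 6.5638
D_5 = 8.4149
D_6 = 10.7878
Terminal value at t=6: TV = D_7/(r−g) = 11.2086/(0.077−0.039) = 294.9622
P₀ = 3.1153/(1+0.077)^1 + 3.9938/(1+0.077)^2 + 5.1200/(1+0.077)^3 + 6.5638/(1+0.077)^4 + 8.4149/(1+0.077)^5 + 10.7878/(1+0.077)^6 + 294.9622/(1+0.077)^6 = 217.0370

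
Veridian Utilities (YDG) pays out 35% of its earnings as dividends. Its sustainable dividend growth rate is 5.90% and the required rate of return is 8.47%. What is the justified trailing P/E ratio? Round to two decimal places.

14.42

Justified trailing P/E = b(1+g)/(r−g) = 0.35×(1+0.059)/(0.0847−0.059) = 14.4222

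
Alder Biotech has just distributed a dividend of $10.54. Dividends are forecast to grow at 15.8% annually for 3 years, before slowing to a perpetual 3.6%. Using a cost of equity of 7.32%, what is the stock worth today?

Two-stage DDM. Project D₁…D_3 at 0.158, terminal growth 0.036, discount at r = 0.0732.
D_1 = 12.2053
D_2 = 14.1338
D_3 = 16.3669
Terminal value at t=3: TV = D_4/(r−g) = 16.9561/(0.0732−0.036) = 455.8092
P₀ = 12.2053/(1+0.0732)^1 + 14.1338/(1+0.0732)^2 + 16.3669/(1+0.0732)^3 + 455.8092/(1+0.0732)^3 = 405.6431

$405.64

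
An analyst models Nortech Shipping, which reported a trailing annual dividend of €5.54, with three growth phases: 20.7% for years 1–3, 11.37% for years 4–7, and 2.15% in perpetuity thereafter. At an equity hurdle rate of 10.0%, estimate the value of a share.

€150.34

Three-stage DDM. Project D₁…D_7; terminal Gordon value at t=7 with g = 0.0215; discount at r = 0.1.
D_1 = 6.6868
D_2 = 8.0709
D_3 = 9.7416
D_4 = 10.8493
D_5 = 12.0828
D_6 = 13.4566
D_7 = 14.9866
TV_7 = 15.3089/(0.1−0.0215) = 195.0173
P₀ = Σ Dₜ/(1+r)ᵗ + TV_7/(1+r)^7 = 150.3419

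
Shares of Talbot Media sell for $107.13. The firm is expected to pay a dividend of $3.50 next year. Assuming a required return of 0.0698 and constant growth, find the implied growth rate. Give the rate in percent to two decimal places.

From P₀ = D₁/(r − g), the implied growth is g = r − D₁/P₀.
g = 0.0698 − 3.50/107.13 = 0.0698 − 0.03267 = 0.03713

3.71%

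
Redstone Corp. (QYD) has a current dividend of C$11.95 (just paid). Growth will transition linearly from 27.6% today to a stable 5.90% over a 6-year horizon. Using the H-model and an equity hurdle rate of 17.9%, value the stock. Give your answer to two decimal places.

C$170.29

H-model: P₀ = D₀[(1+g_L) + H(g_S−g_L)]/(r−g_L), with H = 6/2 = 3.
P₀ = 11.95 × [(1+0.059) + 3×(0.276−0.059)] / (0.179−0.059)
   = 11.95 × 1.7100 / 0.12 = 170.2875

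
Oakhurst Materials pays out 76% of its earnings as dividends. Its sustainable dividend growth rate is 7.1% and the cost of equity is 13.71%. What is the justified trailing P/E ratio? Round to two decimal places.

12.31

Justified trailing P/E = b(1+g)/(r−g) = 0.76×(1+0.071)/(0.1371−0.071) = 12.3141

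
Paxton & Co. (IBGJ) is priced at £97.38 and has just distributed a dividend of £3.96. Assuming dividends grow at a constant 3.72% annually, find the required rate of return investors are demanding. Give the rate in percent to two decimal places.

7.94%

Rearranging the constant-growth DDM: r = D₁/P₀ + g.
D₁ = 3.96 × (1 + 0.0372) = 4.1073.
r = 4.1073 / 97.38 + 0.0372 = 0.04218 + 0.0372 = 0.07938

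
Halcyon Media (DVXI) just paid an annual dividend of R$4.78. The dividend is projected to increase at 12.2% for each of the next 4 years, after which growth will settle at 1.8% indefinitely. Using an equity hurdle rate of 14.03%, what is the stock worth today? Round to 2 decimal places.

R$55.66

Two-stage DDM. Project D₁…D_4 at 0.122, terminal growth 0.018, discount at r = 0.1403.
D_1 = 5.3632
D_2 = 6.0175
D_3 = 6.7516
D_4 = 7.5753
Terminal value at t=4: TV = D_5/(r−g) = 7.7116/(0.1403−0.018) = 63.0552
P₀ = 5.3632/(1+0.1403)^1 + 6.0175/(1+0.1403)^2 + 6.7516/(1+0.1403)^3 + 7.5753/(1+0.1403)^4 + 63.0552/(1+0.1403)^4 = 55.6595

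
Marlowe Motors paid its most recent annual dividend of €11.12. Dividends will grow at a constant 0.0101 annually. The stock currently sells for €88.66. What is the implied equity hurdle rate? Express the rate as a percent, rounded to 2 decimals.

Rearranging the constant-growth DDM: r = D₁/P₀ + g.
D₁ = 11.12 × (1 + 0.0101) = 11.2323.
r = 11.2323 / 88.66 + 0.0101 = 0.12669 + 0.0101 = 0.13679

13.68%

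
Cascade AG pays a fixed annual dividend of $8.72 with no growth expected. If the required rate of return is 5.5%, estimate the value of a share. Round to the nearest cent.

Zero-growth DDM (perpetuity): P₀ = D/r = 8.72 / 0.055 = 158.5455

$158.55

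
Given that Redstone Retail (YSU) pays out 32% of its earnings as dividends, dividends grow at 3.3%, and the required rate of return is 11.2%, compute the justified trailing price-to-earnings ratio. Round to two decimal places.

4.18

Justified trailing P/E = b(1+g)/(r−g) = 0.32×(1+0.033)/(0.112−0.033) = 4.1843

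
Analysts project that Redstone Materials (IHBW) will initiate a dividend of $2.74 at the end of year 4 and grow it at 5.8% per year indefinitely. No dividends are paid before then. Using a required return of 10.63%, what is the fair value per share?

Deferred-dividend DDM. At t=3 the remaining stream is a growing perpetuity with first payment D_4 = 2.74.
V_3 = D_4/(r−g) = 2.74/(0.1063−0.058) = 56.7288
P₀ = V_3/(1+r)^3 = 56.7288/(1+0.1063)^3 = 41.8972

$41.90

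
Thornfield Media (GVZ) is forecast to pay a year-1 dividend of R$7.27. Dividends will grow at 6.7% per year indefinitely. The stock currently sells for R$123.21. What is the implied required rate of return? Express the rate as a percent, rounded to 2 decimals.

Rearranging the constant-growth DDM: r = D₁/P₀ + g.
r = 7.2700 / 123.21 + 0.067 = 0.05900 + 0.067 = 0.12600

12.60%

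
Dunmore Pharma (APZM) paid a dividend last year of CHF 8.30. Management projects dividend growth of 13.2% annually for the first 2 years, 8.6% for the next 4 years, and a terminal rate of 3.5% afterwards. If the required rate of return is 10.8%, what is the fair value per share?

CHF 163.47

Three-stage DDM. Project D₁…D_6; terminal Gordon value at t=6 with g = 0.035; discount at r = 0.108.
D_1 = 9.3956
D_2 = 10.6358
D_3 = 11.5505
D_4 = 12.5438
D_5 = 13.6226
D_6 = 14.7942
TV_6 = 15.3120/(0.108−0.035) = 209.7528
P₀ = Σ Dₜ/(1+r)ᵗ + TV_6/(1+r)^6 = 163.4732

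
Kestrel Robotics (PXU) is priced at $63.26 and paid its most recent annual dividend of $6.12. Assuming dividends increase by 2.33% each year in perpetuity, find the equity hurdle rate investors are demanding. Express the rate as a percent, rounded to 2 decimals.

Rearranging the constant-growth DDM: r = D₁/P₀ + g.
D₁ = 6.12 × (1 + 0.0233) = 6.2626.
r = 6.2626 / 63.26 + 0.0233 = 0.09900 + 0.0233 = 0.12230

12.23%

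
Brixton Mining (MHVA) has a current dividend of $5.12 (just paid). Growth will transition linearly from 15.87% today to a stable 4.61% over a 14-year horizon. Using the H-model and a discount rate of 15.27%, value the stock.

H-model: P₀ = D₀[(1+g_L) + H(g_S−g_L)]/(r−g_L), with H = 14/2 = 7.
P₀ = 5.12 × [(1+0.0461) + 7×(0.1587−0.0461)] / (0.1527−0.0461)
   = 5.12 × 1.8343 / 0.1066 = 88.1015

$88.10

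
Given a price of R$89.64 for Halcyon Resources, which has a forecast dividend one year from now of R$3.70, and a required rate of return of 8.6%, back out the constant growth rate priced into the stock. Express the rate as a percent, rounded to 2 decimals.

From P₀ = D₁/(r − g), the implied growth is g = r − D₁/P₀.
g = 0.086 − 3.70/89.64 = 0.086 − 0.04128 = 0.04472

4.47%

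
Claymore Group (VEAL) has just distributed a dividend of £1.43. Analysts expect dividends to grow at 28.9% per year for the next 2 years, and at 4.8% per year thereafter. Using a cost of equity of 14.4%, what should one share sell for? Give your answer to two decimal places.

£23.25

Two-stage DDM. Project D₁…D_2 at 0.289, terminal growth 0.048, discount at r = 0.144.
D_1 = 1.8433
D_2 = 2.3760
Terminal value at t=2: TV = D_3/(r−g) = 2.4900/(0.144−0.048) = 25.9377
P₀ = 1.8433/(1+0.144)^1 + 2.3760/(1+0.144)^2 + 25.9377/(1+0.144)^2 = 23.2456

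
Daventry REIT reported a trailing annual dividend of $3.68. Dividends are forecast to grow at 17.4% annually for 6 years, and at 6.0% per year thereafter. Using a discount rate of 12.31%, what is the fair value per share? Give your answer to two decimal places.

Two-stage DDM. Project D₁…D_6 at 0.174, terminal growth 0.06, discount at r = 0.1231.
D_1 = 4.3203
D_2 = 5.0721
D_3 = 5.9546
D_4 = 6.9907
D_5 = 8.2071
D_6 = 9.6351
Terminal value at t=6: TV = D_7/(r−g) = 10.2132/(0.1231−0.06) = 161.8575
P₀ = 4.3203/(1+0.1231)^1 + 5.0721/(1+0.1231)^2 + 5.9546/(1+0.1231)^3 + 6.9907/(1+0.1231)^4 + 8.2071/(1+0.1231)^5 + 9.6351/(1+0.1231)^6 + 161.8575/(1+0.1231)^6 = 106.5126

$106.51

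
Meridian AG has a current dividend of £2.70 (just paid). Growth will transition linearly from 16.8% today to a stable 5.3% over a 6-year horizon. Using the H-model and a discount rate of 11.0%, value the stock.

£66.22

H-model: P₀ = D₀[(1+g_L) + H(g_S−g_L)]/(r−g_L), with H = 6/2 = 3.
P₀ = 2.70 × [(1+0.053) + 3×(0.168−0.053)] / (0.11−0.053)
   = 2.70 × 1.3980 / 0.057 = 66.2211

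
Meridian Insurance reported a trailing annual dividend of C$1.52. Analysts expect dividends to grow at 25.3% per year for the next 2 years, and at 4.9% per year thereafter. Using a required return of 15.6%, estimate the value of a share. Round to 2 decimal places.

C$20.94

Two-stage DDM. Project D₁…D_2 at 0.253, terminal growth 0.049, discount at r = 0.156.
D_1 = 1.9046
D_2 = 2.3864
Terminal value at t=2: TV = D_3/(r−g) = 2.5033/(0.156−0.049) = 23.3958
P₀ = 1.9046/(1+0.156)^1 + 2.3864/(1+0.156)^2 + 23.3958/(1+0.156)^2 = 20.9407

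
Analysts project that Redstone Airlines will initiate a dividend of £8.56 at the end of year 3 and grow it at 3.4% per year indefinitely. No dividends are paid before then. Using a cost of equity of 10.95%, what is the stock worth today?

Deferred-dividend DDM. At t=2 the remaining stream is a growing perpetuity with first payment D_3 = 8.56.
V_2 = D_3/(r−g) = 8.56/(0.1095−0.034) = 113.3775
P₀ = V_2/(1+r)^2 = 113.3775/(1+0.1095)^2 = 92.1027

£92.10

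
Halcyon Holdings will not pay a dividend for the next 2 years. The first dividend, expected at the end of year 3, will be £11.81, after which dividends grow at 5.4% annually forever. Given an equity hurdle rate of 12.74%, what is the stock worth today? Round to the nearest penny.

£126.59

Deferred-dividend DDM. At t=2 the remaining stream is a growing perpetuity with first payment D_3 = 11.81.
V_2 = D_3/(r−g) = 11.81/(0.1274−0.054) = 160.8992
P₀ = V_2/(1+r)^2 = 160.8992/(1+0.1274)^2 = 126.5895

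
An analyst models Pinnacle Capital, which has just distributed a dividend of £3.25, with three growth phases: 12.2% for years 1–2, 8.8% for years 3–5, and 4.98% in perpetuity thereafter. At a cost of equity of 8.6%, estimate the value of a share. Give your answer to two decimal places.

Three-stage DDM. Project D₁…D_5; terminal Gordon value at t=5 with g = 0.0498; discount at r = 0.086.
D_1 = 3.6465
D_2 = 4.0914
D_3 = 4.4514
D_4 = 4.8431
D_5 = 5.2693
TV_5 = 5.5317/(0.086−0.0498) = 152.8107
P₀ = Σ Dₜ/(1+r)ᵗ + TV_5/(1+r)^5 = 118.4313

£118.43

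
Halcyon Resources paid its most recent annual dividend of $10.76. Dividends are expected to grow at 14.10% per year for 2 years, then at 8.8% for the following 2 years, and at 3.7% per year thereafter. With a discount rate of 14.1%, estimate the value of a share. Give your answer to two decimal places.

Three-stage DDM. Project D₁…D_4; terminal Gordon value at t=4 with g = 0.037; discount at r = 0.141.
D_1 = 12.2772
D_2 = 14.0082
D_3 = 15.2410
D_4 = 16.5822
TV_4 = 17.1957/(0.141−0.037) = 165.3434
P₀ = Σ Dₜ/(1+r)ᵗ + TV_4/(1+r)^4 = 139.1176

$139.12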